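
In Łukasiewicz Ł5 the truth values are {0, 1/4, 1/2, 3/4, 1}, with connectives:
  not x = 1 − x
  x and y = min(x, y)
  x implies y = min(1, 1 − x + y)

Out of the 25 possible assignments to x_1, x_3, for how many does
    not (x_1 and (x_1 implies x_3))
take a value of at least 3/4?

value 1: 6 assignments (counts)
value 3/4: 7 assignments (counts)
value 1/2: 7 assignments
value 1/4: 4 assignments
value 0: 1 assignment
So 13 of the 25 assignments meet the threshold.

13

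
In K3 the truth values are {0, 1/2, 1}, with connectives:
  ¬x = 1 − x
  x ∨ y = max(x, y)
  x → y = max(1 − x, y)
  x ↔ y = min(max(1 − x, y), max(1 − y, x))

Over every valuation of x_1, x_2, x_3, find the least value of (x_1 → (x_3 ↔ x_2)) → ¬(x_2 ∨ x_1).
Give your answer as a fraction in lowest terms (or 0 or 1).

Take x_1 = 0, x_2 = 1, x_3 = 0:
x_3 ↔ x_2 = 0 ↔ 1 = 0
x_1 → (x_3 ↔ x_2) = 0 → 0 = 1
x_2 ∨ x_1 = 1 ∨ 0 = 1
¬(x_2 ∨ x_1) = ¬1 = 0
(x_1 → (x_3 ↔ x_2)) → ¬(x_2 ∨ x_1) = 1 → 0 = 0
No assignment yields a value below 0, so this is the minimum.

0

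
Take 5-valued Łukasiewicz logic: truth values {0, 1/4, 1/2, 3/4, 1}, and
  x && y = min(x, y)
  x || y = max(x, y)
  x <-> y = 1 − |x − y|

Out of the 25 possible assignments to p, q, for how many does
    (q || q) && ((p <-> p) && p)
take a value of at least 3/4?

value 1: 1 assignment (counts)
value 3/4: 3 assignments (counts)
value 1/2: 5 assignments
value 1/4: 7 assignments
value 0: 9 assignments
So 4 of the 25 assignments meet the threshold.

4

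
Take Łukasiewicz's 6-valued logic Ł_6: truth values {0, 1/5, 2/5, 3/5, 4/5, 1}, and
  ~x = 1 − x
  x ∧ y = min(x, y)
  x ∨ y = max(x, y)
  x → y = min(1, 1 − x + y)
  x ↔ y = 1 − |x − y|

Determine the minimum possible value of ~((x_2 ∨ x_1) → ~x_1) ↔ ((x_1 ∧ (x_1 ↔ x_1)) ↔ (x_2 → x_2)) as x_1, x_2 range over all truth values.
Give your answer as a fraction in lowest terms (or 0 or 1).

3/5

Take x_1 = 2/5, x_2 = 0:
x_2 ∨ x_1 = 0 ∨ 2/5 = 2/5
~x_1 = ~2/5 = 3/5
(x_2 ∨ x_1) → ~x_1 = 2/5 → 3/5 = 1
~((x_2 ∨ x_1) → ~x_1) = ~1 = 0
x_1 ↔ x_1 = 2/5 ↔ 2/5 = 1
x_1 ∧ (x_1 ↔ x_1) = 2/5 ∧ 1 = 2/5
x_2 → x_2 = 0 → 0 = 1
(x_1 ∧ (x_1 ↔ x_1)) ↔ (x_2 → x_2) = 2/5 ↔ 1 = 2/5
~((x_2 ∨ x_1) → ~x_1) ↔ ((x_1 ∧ (x_1 ↔ x_1)) ↔ (x_2 → x_2)) = 0 ↔ 2/5 = 3/5
No assignment yields a value below 3/5, so this is the minimum.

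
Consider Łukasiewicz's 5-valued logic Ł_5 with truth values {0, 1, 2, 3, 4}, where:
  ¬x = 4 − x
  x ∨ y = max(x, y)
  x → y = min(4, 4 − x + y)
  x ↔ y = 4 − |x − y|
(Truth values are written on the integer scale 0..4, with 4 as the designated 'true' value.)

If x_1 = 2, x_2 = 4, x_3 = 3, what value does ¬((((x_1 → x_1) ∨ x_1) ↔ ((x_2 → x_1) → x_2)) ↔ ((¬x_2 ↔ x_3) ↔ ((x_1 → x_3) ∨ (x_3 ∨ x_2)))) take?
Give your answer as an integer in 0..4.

x_1 → x_1 = 2 → 2 = 4
(x_1 → x_1) ∨ x_1 = 4 ∨ 2 = 4
x_2 → x_1 = 4 → 2 = 2
(x_2 → x_1) → x_2 = 2 → 4 = 4
((x_1 → x_1) ∨ x_1) ↔ ((x_2 → x_1) → x_2) = 4 ↔ 4 = 4
¬x_2 = ¬4 = 0
¬x_2 ↔ x_3 = 0 ↔ 3 = 1
x_1 → x_3 = 2 → 3 = 4
x_3 ∨ x_2 = 3 ∨ 4 = 4
(x_1 → x_3) ∨ (x_3 ∨ x_2) = 4 ∨ 4 = 4
(¬x_2 ↔ x_3) ↔ ((x_1 → x_3) ∨ (x_3 ∨ x_2)) = 1 ↔ 4 = 1
(((x_1 → x_1) ∨ x_1) ↔ ((x_2 → x_1) → x_2)) ↔ ((¬x_2 ↔ x_3) ↔ ((x_1 → x_3) ∨ (x_3 ∨ x_2))) = 4 ↔ 1 = 1
¬((((x_1 → x_1) ∨ x_1) ↔ ((x_2 → x_1) → x_2)) ↔ ((¬x_2 ↔ x_3) ↔ ((x_1 → x_3) ∨ (x_3 ∨ x_2)))) = ¬1 = 3

3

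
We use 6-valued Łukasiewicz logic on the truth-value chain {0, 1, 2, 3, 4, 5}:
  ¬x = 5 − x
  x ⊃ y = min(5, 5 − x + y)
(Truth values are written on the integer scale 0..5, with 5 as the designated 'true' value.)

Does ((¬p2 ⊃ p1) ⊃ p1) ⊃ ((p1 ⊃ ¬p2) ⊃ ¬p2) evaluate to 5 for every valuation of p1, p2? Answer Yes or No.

Yes

At p1 = 1, p2 = 4, for instance:
¬p2 = ¬4 = 1
¬p2 ⊃ p1 = 1 ⊃ 1 = 5
(¬p2 ⊃ p1) ⊃ p1 = 5 ⊃ 1 = 1
p1 ⊃ ¬p2 = 1 ⊃ 1 = 5
(p1 ⊃ ¬p2) ⊃ ¬p2 = 5 ⊃ 1 = 1
((¬p2 ⊃ p1) ⊃ p1) ⊃ ((p1 ⊃ ¬p2) ⊃ ¬p2) = 1 ⊃ 1 = 5
and checking the remaining 35 assignments likewise gives ≥ 5 in every case.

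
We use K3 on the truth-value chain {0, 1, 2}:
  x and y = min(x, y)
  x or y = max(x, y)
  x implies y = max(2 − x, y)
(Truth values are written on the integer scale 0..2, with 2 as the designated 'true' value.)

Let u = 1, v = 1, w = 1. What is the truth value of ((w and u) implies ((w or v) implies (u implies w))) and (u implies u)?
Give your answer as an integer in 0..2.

w and u = 1 and 1 = 1
w or v = 1 or 1 = 1
u implies w = 1 implies 1 = 1
(w or v) implies (u implies w) = 1 implies 1 = 1
(w and u) implies ((w or v) implies (u implies w)) = 1 implies 1 = 1
u implies u = 1 implies 1 = 1
((w and u) implies ((w or v) implies (u implies w))) and (u implies u) = 1 and 1 = 1

1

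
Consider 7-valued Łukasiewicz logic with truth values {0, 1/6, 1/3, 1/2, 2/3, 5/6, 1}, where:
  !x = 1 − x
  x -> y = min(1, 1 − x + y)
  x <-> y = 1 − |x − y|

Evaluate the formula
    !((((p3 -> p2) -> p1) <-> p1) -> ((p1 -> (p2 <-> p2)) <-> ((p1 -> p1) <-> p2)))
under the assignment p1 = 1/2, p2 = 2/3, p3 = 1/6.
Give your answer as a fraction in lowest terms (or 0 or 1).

p3 -> p2 = 1/6 -> 2/3 = 1
(p3 -> p2) -> p1 = 1 -> 1/2 = 1/2
((p3 -> p2) -> p1) <-> p1 = 1/2 <-> 1/2 = 1
p2 <-> p2 = 2/3 <-> 2/3 = 1
p1 -> (p2 <-> p2) = 1/2 -> 1 = 1
p1 -> p1 = 1/2 -> 1/2 = 1
(p1 -> p1) <-> p2 = 1 <-> 2/3 = 2/3
(p1 -> (p2 <-> p2)) <-> ((p1 -> p1) <-> p2) = 1 <-> 2/3 = 2/3
(((p3 -> p2) -> p1) <-> p1) -> ((p1 -> (p2 <-> p2)) <-> ((p1 -> p1) <-> p2)) = 1 -> 2/3 = 2/3
!((((p3 -> p2) -> p1) <-> p1) -> ((p1 -> (p2 <-> p2)) <-> ((p1 -> p1) <-> p2))) = !2/3 = 1/3

1/3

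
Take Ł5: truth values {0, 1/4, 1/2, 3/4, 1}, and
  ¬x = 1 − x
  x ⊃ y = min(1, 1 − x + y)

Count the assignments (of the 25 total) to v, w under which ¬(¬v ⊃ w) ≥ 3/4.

3

value 1: 1 assignment (counts)
value 3/4: 2 assignments (counts)
value 1/2: 3 assignments
value 1/4: 4 assignments
value 0: 15 assignments
So 3 of the 25 assignments meet the threshold.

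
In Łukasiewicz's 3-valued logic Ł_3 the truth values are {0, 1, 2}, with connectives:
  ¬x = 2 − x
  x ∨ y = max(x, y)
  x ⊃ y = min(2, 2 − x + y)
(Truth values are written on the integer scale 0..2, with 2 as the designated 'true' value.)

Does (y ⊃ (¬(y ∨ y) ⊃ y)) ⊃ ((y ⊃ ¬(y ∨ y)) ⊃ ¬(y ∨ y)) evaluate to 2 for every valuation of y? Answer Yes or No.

No

Counterexample: take y = 1.
y ∨ y = 1 ∨ 1 = 1
¬(y ∨ y) = ¬1 = 1
¬(y ∨ y) ⊃ y = 1 ⊃ 1 = 2
y ⊃ (¬(y ∨ y) ⊃ y) = 1 ⊃ 2 = 2
y ∨ y = 1 ∨ 1 = 1
¬(y ∨ y) = ¬1 = 1
y ⊃ ¬(y ∨ y) = 1 ⊃ 1 = 2
y ∨ y = 1 ∨ 1 = 1
¬(y ∨ y) = ¬1 = 1
(y ⊃ ¬(y ∨ y)) ⊃ ¬(y ∨ y) = 2 ⊃ 1 = 1
(y ⊃ (¬(y ∨ y) ⊃ y)) ⊃ ((y ⊃ ¬(y ∨ y)) ⊃ ¬(y ∨ y)) = 2 ⊃ 1 = 1
This gives 1 ≠ 2.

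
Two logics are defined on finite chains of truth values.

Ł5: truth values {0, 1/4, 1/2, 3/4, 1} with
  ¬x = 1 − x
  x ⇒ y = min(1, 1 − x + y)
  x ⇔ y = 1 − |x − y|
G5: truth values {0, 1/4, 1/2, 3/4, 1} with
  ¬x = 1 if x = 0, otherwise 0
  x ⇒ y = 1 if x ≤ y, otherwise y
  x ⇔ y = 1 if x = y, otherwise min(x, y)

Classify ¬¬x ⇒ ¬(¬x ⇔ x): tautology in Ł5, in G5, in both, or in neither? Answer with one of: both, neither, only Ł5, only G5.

In Ł5: at x = 1/2 the value is 1/2 — not a tautology.
In G5: every assignment gives 1 — tautology.

only G5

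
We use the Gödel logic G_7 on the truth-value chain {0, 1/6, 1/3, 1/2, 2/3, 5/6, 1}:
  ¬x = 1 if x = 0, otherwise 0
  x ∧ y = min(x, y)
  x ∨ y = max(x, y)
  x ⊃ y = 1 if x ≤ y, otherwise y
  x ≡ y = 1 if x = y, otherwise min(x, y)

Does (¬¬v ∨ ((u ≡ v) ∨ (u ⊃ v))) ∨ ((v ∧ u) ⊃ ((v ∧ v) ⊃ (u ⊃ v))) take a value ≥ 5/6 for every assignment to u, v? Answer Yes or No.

At u = 1, v = 2/3, for instance:
¬v = ¬2/3 = 0
¬¬v = ¬0 = 1
u ≡ v = 1 ≡ 2/3 = 2/3
u ⊃ v = 1 ⊃ 2/3 = 2/3
(u ≡ v) ∨ (u ⊃ v) = 2/3 ∨ 2/3 = 2/3
¬¬v ∨ ((u ≡ v) ∨ (u ⊃ v)) = 1 ∨ 2/3 = 1
v ∧ u = 2/3 ∧ 1 = 2/3
v ∧ v = 2/3 ∧ 2/3 = 2/3
u ⊃ v = 1 ⊃ 2/3 = 2/3
(v ∧ v) ⊃ (u ⊃ v) = 2/3 ⊃ 2/3 = 1
(v ∧ u) ⊃ ((v ∧ v) ⊃ (u ⊃ v)) = 2/3 ⊃ 1 = 1
(¬¬v ∨ ((u ≡ v) ∨ (u ⊃ v))) ∨ ((v ∧ u) ⊃ ((v ∧ v) ⊃ (u ⊃ v))) = 1 ∨ 1 = 1
and checking the remaining 48 assignments likewise gives ≥ 5/6 in every case.

Yes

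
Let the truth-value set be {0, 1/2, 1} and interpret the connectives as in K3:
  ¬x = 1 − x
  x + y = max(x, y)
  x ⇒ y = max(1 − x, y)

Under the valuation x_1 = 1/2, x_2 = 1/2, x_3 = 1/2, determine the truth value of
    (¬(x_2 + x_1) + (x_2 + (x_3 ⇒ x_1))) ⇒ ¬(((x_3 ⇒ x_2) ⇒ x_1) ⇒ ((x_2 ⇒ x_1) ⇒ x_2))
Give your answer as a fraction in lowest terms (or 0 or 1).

x_2 + x_1 = 1/2 + 1/2 = 1/2
¬(x_2 + x_1) = ¬1/2 = 1/2
x_3 ⇒ x_1 = 1/2 ⇒ 1/2 = 1/2
x_2 + (x_3 ⇒ x_1) = 1/2 + 1/2 = 1/2
¬(x_2 + x_1) + (x_2 + (x_3 ⇒ x_1)) = 1/2 + 1/2 = 1/2
x_3 ⇒ x_2 = 1/2 ⇒ 1/2 = 1/2
(x_3 ⇒ x_2) ⇒ x_1 = 1/2 ⇒ 1/2 = 1/2
x_2 ⇒ x_1 = 1/2 ⇒ 1/2 = 1/2
(x_2 ⇒ x_1) ⇒ x_2 = 1/2 ⇒ 1/2 = 1/2
((x_3 ⇒ x_2) ⇒ x_1) ⇒ ((x_2 ⇒ x_1) ⇒ x_2) = 1/2 ⇒ 1/2 = 1/2
¬(((x_3 ⇒ x_2) ⇒ x_1) ⇒ ((x_2 ⇒ x_1) ⇒ x_2)) = ¬1/2 = 1/2
(¬(x_2 + x_1) + (x_2 + (x_3 ⇒ x_1))) ⇒ ¬(((x_3 ⇒ x_2) ⇒ x_1) ⇒ ((x_2 ⇒ x_1) ⇒ x_2)) = 1/2 ⇒ 1/2 = 1/2

1/2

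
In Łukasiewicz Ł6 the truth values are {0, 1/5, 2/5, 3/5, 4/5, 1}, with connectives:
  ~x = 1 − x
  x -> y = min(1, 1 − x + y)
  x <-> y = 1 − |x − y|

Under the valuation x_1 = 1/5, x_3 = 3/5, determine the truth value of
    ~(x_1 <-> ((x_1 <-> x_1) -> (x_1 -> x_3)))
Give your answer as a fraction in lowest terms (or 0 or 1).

x_1 <-> x_1 = 1/5 <-> 1/5 = 1
x_1 -> x_3 = 1/5 -> 3/5 = 1
(x_1 <-> x_1) -> (x_1 -> x_3) = 1 -> 1 = 1
x_1 <-> ((x_1 <-> x_1) -> (x_1 -> x_3)) = 1/5 <-> 1 = 1/5
~(x_1 <-> ((x_1 <-> x_1) -> (x_1 -> x_3))) = ~1/5 = 4/5

4/5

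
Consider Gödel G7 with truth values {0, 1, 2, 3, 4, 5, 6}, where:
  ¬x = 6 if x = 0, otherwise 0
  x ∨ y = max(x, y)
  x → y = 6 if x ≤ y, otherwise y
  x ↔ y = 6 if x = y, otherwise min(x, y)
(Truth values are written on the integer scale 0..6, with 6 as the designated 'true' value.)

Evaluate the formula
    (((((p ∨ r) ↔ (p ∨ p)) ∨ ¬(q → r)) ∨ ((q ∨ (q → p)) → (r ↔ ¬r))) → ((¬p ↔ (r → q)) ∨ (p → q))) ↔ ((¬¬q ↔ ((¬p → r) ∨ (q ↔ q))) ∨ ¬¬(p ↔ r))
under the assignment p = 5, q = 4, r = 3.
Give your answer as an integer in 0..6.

4

p ∨ r = 5 ∨ 3 = 5
p ∨ p = 5 ∨ 5 = 5
(p ∨ r) ↔ (p ∨ p) = 5 ↔ 5 = 6
q → r = 4 → 3 = 3
¬(q → r) = ¬3 = 0
((p ∨ r) ↔ (p ∨ p)) ∨ ¬(q → r) = 6 ∨ 0 = 6
q → p = 4 → 5 = 6
q ∨ (q → p) = 4 ∨ 6 = 6
¬r = ¬3 = 0
r ↔ ¬r = 3 ↔ 0 = 0
(q ∨ (q → p)) → (r ↔ ¬r) = 6 → 0 = 0
(((p ∨ r) ↔ (p ∨ p)) ∨ ¬(q → r)) ∨ ((q ∨ (q → p)) → (r ↔ ¬r)) = 6 ∨ 0 = 6
¬p = ¬5 = 0
r → q = 3 → 4 = 6
¬p ↔ (r → q) = 0 ↔ 6 = 0
p → q = 5 → 4 = 4
(¬p ↔ (r → q)) ∨ (p → q) = 0 ∨ 4 = 4
((((p ∨ r) ↔ (p ∨ p)) ∨ ¬(q → r)) ∨ ((q ∨ (q → p)) → (r ↔ ¬r))) → ((¬p ↔ (r → q)) ∨ (p → q)) = 6 → 4 = 4
¬q = ¬4 = 0
¬¬q = ¬0 = 6
¬p = ¬5 = 0
¬p → r = 0 → 3 = 6
q ↔ q = 4 ↔ 4 = 6
(¬p → r) ∨ (q ↔ q) = 6 ∨ 6 = 6
¬¬q ↔ ((¬p → r) ∨ (q ↔ q)) = 6 ↔ 6 = 6
p ↔ r = 5 ↔ 3 = 3
¬(p ↔ r) = ¬3 = 0
¬¬(p ↔ r) = ¬0 = 6
(¬¬q ↔ ((¬p → r) ∨ (q ↔ q))) ∨ ¬¬(p ↔ r) = 6 ∨ 6 = 6
(((((p ∨ r) ↔ (p ∨ p)) ∨ ¬(q → r)) ∨ ((q ∨ (q → p)) → (r ↔ ¬r))) → ((¬p ↔ (r → q)) ∨ (p → q))) ↔ ((¬¬q ↔ ((¬p → r) ∨ (q ↔ q))) ∨ ¬¬(p ↔ r)) = 4 ↔ 6 = 4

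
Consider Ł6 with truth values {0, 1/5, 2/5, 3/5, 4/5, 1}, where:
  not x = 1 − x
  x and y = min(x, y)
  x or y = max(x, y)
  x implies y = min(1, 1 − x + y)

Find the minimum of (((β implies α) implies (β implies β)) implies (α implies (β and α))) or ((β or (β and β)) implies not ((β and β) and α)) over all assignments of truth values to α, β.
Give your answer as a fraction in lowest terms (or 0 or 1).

Take α = 4/5, β = 3/5:
β implies α = 3/5 implies 4/5 = 1
β implies β = 3/5 implies 3/5 = 1
(β implies α) implies (β implies β) = 1 implies 1 = 1
β and α = 3/5 and 4/5 = 3/5
α implies (β and α) = 4/5 implies 3/5 = 4/5
((β implies α) implies (β implies β)) implies (α implies (β and α)) = 1 implies 4/5 = 4/5
β and β = 3/5 and 3/5 = 3/5
β or (β and β) = 3/5 or 3/5 = 3/5
β and β = 3/5 and 3/5 = 3/5
(β and β) and α = 3/5 and 4/5 = 3/5
not ((β and β) and α) = not 3/5 = 2/5
(β or (β and β)) implies not ((β and β) and α) = 3/5 implies 2/5 = 4/5
(((β implies α) implies (β implies β)) implies (α implies (β and α))) or ((β or (β and β)) implies not ((β and β) and α)) = 4/5 or 4/5 = 4/5
No assignment yields a value below 4/5, so this is the minimum.

4/5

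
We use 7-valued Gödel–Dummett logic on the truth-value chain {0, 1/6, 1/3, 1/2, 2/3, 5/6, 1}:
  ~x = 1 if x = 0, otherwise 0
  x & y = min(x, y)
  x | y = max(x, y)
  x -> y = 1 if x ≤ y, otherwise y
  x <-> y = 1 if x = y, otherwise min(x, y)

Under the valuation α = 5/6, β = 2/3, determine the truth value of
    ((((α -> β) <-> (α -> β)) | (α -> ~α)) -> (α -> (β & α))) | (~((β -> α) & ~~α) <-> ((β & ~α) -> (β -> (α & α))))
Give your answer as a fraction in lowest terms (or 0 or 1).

2/3

α -> β = 5/6 -> 2/3 = 2/3
α -> β = 5/6 -> 2/3 = 2/3
(α -> β) <-> (α -> β) = 2/3 <-> 2/3 = 1
~α = ~5/6 = 0
α -> ~α = 5/6 -> 0 = 0
((α -> β) <-> (α -> β)) | (α -> ~α) = 1 | 0 = 1
β & α = 2/3 & 5/6 = 2/3
α -> (β & α) = 5/6 -> 2/3 = 2/3
(((α -> β) <-> (α -> β)) | (α -> ~α)) -> (α -> (β & α)) = 1 -> 2/3 = 2/3
β -> α = 2/3 -> 5/6 = 1
~α = ~5/6 = 0
~~α = ~0 = 1
(β -> α) & ~~α = 1 & 1 = 1
~((β -> α) & ~~α) = ~1 = 0
~α = ~5/6 = 0
β & ~α = 2/3 & 0 = 0
α & α = 5/6 & 5/6 = 5/6
β -> (α & α) = 2/3 -> 5/6 = 1
(β & ~α) -> (β -> (α & α)) = 0 -> 1 = 1
~((β -> α) & ~~α) <-> ((β & ~α) -> (β -> (α & α))) = 0 <-> 1 = 0
((((α -> β) <-> (α -> β)) | (α -> ~α)) -> (α -> (β & α))) | (~((β -> α) & ~~α) <-> ((β & ~α) -> (β -> (α & α)))) = 2/3 | 0 = 2/3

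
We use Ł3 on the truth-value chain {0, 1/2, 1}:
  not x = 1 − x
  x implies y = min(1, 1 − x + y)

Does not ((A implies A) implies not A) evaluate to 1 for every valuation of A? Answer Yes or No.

Counterexample: take A = 0.
A implies A = 0 implies 0 = 1
not A = not 0 = 1
(A implies A) implies not A = 1 implies 1 = 1
not ((A implies A) implies not A) = not 1 = 0
This gives 0 ≠ 1.

No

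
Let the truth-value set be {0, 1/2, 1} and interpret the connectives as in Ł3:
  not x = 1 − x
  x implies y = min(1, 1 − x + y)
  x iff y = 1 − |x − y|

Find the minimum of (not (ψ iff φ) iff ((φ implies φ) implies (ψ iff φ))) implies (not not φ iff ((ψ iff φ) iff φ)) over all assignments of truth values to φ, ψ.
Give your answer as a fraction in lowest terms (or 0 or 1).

1/2

Take φ = 0, ψ = 1/2:
ψ iff φ = 1/2 iff 0 = 1/2
not (ψ iff φ) = not 1/2 = 1/2
φ implies φ = 0 implies 0 = 1
ψ iff φ = 1/2 iff 0 = 1/2
(φ implies φ) implies (ψ iff φ) = 1 implies 1/2 = 1/2
not (ψ iff φ) iff ((φ implies φ) implies (ψ iff φ)) = 1/2 iff 1/2 = 1
not φ = not 0 = 1
not not φ = not 1 = 0
ψ iff φ = 1/2 iff 0 = 1/2
(ψ iff φ) iff φ = 1/2 iff 0 = 1/2
not not φ iff ((ψ iff φ) iff φ) = 0 iff 1/2 = 1/2
(not (ψ iff φ) iff ((φ implies φ) implies (ψ iff φ))) implies (not not φ iff ((ψ iff φ) iff φ)) = 1 implies 1/2 = 1/2
No assignment yields a value below 1/2, so this is the minimum.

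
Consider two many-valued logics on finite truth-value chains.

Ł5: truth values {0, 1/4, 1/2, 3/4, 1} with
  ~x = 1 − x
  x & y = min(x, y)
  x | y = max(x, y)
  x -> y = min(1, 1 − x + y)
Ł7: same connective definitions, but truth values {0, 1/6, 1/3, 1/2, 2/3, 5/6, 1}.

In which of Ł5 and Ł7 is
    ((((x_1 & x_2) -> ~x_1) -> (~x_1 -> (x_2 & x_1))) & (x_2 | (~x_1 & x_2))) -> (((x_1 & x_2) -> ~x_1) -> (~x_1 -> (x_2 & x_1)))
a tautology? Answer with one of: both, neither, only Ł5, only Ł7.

both

In Ł5: every assignment gives 1 — tautology.
In Ł7: every assignment gives 1 — tautology.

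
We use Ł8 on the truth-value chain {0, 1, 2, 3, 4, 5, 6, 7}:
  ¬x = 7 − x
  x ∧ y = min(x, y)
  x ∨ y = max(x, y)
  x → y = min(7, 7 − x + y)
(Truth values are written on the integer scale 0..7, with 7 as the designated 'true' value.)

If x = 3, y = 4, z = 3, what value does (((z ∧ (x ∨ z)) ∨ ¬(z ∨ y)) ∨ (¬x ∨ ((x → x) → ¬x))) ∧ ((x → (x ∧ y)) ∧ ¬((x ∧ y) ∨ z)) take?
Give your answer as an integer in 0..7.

4

x ∨ z = 3 ∨ 3 = 3
z ∧ (x ∨ z) = 3 ∧ 3 = 3
z ∨ y = 3 ∨ 4 = 4
¬(z ∨ y) = ¬4 = 3
(z ∧ (x ∨ z)) ∨ ¬(z ∨ y) = 3 ∨ 3 = 3
¬x = ¬3 = 4
x → x = 3 → 3 = 7
¬x = ¬3 = 4
(x → x) → ¬x = 7 → 4 = 4
¬x ∨ ((x → x) → ¬x) = 4 ∨ 4 = 4
((z ∧ (x ∨ z)) ∨ ¬(z ∨ y)) ∨ (¬x ∨ ((x → x) → ¬x)) = 3 ∨ 4 = 4
x ∧ y = 3 ∧ 4 = 3
x → (x ∧ y) = 3 → 3 = 7
x ∧ y = 3 ∧ 4 = 3
(x ∧ y) ∨ z = 3 ∨ 3 = 3
¬((x ∧ y) ∨ z) = ¬3 = 4
(x → (x ∧ y)) ∧ ¬((x ∧ y) ∨ z) = 7 ∧ 4 = 4
(((z ∧ (x ∨ z)) ∨ ¬(z ∨ y)) ∨ (¬x ∨ ((x → x) → ¬x))) ∧ ((x → (x ∧ y)) ∧ ¬((x ∧ y) ∨ z)) = 4 ∧ 4 = 4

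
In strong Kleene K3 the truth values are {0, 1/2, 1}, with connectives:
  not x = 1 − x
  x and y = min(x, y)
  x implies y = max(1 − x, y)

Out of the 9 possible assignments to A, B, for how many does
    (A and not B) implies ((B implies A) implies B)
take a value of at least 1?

5

A = 0, B = 0 ↦ 1  ≥
A = 0, B = 1/2 ↦ 1  ≥
A = 0, B = 1 ↦ 1  ≥
A = 1/2, B = 0 ↦ 1/2  <
A = 1/2, B = 1/2 ↦ 1/2  <
A = 1/2, B = 1 ↦ 1  ≥
A = 1, B = 0 ↦ 0  <
A = 1, B = 1/2 ↦ 1/2  <
A = 1, B = 1 ↦ 1  ≥
So 5 of the 9 assignments meet the threshold.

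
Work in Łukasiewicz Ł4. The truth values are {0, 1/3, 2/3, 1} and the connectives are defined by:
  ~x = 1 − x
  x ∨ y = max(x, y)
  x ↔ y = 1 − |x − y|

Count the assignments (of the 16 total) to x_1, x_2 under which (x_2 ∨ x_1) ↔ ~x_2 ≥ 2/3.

x_1 = 0, x_2 = 0 ↦ 0  <
x_1 = 0, x_2 = 1/3 ↦ 2/3  ≥
x_1 = 0, x_2 = 2/3 ↦ 2/3  ≥
x_1 = 0, x_2 = 1 ↦ 0  <
x_1 = 1/3, x_2 = 0 ↦ 1/3  <
x_1 = 1/3, x_2 = 1/3 ↦ 2/3  ≥
x_1 = 1/3, x_2 = 2/3 ↦ 2/3  ≥
x_1 = 1/3, x_2 = 1 ↦ 0  <
x_1 = 2/3, x_2 = 0 ↦ 2/3  ≥
x_1 = 2/3, x_2 = 1/3 ↦ 1  ≥
x_1 = 2/3, x_2 = 2/3 ↦ 2/3  ≥
x_1 = 2/3, x_2 = 1 ↦ 0  <
x_1 = 1, x_2 = 0 ↦ 1  ≥
x_1 = 1, x_2 = 1/3 ↦ 2/3  ≥
x_1 = 1, x_2 = 2/3 ↦ 1/3  <
x_1 = 1, x_2 = 1 ↦ 0  <
So 9 of the 16 assignments meet the threshold.

9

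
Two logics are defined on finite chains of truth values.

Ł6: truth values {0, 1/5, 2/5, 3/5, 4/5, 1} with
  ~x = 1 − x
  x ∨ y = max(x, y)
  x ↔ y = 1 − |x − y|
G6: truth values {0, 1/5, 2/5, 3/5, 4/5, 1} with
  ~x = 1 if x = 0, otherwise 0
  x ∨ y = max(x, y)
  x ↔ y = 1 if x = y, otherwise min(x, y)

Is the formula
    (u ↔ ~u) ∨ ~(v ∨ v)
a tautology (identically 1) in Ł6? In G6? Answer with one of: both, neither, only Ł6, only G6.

In Ł6: at u = 0, v = 1/5 the value is 4/5 — not a tautology.
In G6: at u = 0, v = 1/5 the value is 0 — not a tautology.

neither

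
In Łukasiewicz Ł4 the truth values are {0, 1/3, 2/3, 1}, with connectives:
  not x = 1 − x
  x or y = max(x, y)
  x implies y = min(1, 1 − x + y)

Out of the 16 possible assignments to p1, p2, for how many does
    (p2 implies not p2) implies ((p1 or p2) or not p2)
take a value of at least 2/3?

p1 = 0, p2 = 0 ↦ 1  ≥
p1 = 0, p2 = 1/3 ↦ 2/3  ≥
p1 = 0, p2 = 2/3 ↦ 1  ≥
p1 = 0, p2 = 1 ↦ 1  ≥
p1 = 1/3, p2 = 0 ↦ 1  ≥
p1 = 1/3, p2 = 1/3 ↦ 2/3  ≥
p1 = 1/3, p2 = 2/3 ↦ 1  ≥
p1 = 1/3, p2 = 1 ↦ 1  ≥
p1 = 2/3, p2 = 0 ↦ 1  ≥
p1 = 2/3, p2 = 1/3 ↦ 2/3  ≥
p1 = 2/3, p2 = 2/3 ↦ 1  ≥
p1 = 2/3, p2 = 1 ↦ 1  ≥
p1 = 1, p2 = 0 ↦ 1  ≥
p1 = 1, p2 = 1/3 ↦ 1  ≥
p1 = 1, p2 = 2/3 ↦ 1  ≥
p1 = 1, p2 = 1 ↦ 1  ≥
So 16 of the 16 assignments meet the threshold.

16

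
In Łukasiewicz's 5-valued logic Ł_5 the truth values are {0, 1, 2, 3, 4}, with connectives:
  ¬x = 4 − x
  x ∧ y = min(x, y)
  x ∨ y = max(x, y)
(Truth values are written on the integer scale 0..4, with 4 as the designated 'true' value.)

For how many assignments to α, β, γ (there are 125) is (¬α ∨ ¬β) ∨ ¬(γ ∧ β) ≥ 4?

61

value 4: 61 assignments (counts)
value 3: 37 assignments
value 2: 19 assignments
value 1: 7 assignments
value 0: 1 assignment
So 61 of the 125 assignments meet the threshold.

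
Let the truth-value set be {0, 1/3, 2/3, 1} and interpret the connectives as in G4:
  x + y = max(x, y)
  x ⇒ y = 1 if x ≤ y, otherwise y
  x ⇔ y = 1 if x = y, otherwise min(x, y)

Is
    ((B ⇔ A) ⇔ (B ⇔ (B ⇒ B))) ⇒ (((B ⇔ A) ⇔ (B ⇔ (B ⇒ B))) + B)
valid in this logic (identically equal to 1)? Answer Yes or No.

Yes

A = 0, B = 0 ↦ 1
A = 0, B = 1/3 ↦ 1
A = 0, B = 2/3 ↦ 1
A = 0, B = 1 ↦ 1
A = 1/3, B = 0 ↦ 1
A = 1/3, B = 1/3 ↦ 1
A = 1/3, B = 2/3 ↦ 1
A = 1/3, B = 1 ↦ 1
A = 2/3, B = 0 ↦ 1
A = 2/3, B = 1/3 ↦ 1
A = 2/3, B = 2/3 ↦ 1
A = 2/3, B = 1 ↦ 1
A = 1, B = 0 ↦ 1
A = 1, B = 1/3 ↦ 1
A = 1, B = 2/3 ↦ 1
A = 1, B = 1 ↦ 1
Every assignment gives a value ≥ 1.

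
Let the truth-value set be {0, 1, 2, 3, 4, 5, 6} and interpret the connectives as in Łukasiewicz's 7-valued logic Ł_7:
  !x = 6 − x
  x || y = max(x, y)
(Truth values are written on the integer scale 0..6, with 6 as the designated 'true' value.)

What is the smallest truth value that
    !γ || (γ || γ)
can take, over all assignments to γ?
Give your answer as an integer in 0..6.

3

Take γ = 3:
!γ = !3 = 3
γ || γ = 3 || 3 = 3
!γ || (γ || γ) = 3 || 3 = 3
No assignment yields a value below 3, so this is the minimum.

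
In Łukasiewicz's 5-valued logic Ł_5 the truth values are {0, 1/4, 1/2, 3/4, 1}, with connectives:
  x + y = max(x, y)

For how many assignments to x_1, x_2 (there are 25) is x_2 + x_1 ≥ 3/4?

value 1: 9 assignments (counts)
value 3/4: 7 assignments (counts)
value 1/2: 5 assignments
value 1/4: 3 assignments
value 0: 1 assignment
So 16 of the 25 assignments meet the threshold.

16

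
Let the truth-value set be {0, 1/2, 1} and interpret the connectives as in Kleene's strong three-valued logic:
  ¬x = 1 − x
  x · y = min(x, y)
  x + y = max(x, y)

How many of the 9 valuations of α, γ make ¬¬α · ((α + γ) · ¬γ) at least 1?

α = 0, γ = 0 ↦ 0  <
α = 0, γ = 1/2 ↦ 0  <
α = 0, γ = 1 ↦ 0  <
α = 1/2, γ = 0 ↦ 1/2  <
α = 1/2, γ = 1/2 ↦ 1/2  <
α = 1/2, γ = 1 ↦ 0  <
α = 1, γ = 0 ↦ 1  ≥
α = 1, γ = 1/2 ↦ 1/2  <
α = 1, γ = 1 ↦ 0  <
So 1 of the 9 assignments meets the threshold.

1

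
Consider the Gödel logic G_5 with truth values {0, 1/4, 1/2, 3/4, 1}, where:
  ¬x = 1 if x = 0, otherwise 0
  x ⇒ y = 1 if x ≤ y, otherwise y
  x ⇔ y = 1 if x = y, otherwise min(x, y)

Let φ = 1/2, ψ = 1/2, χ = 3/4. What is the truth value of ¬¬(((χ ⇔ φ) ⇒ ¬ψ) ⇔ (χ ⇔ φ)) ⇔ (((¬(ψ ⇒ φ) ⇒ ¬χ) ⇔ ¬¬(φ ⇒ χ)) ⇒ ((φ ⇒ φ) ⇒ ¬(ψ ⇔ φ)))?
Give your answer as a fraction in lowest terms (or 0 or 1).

1

χ ⇔ φ = 3/4 ⇔ 1/2 = 1/2
¬ψ = ¬1/2 = 0
(χ ⇔ φ) ⇒ ¬ψ = 1/2 ⇒ 0 = 0
χ ⇔ φ = 3/4 ⇔ 1/2 = 1/2
((χ ⇔ φ) ⇒ ¬ψ) ⇔ (χ ⇔ φ) = 0 ⇔ 1/2 = 0
¬(((χ ⇔ φ) ⇒ ¬ψ) ⇔ (χ ⇔ φ)) = ¬0 = 1
¬¬(((χ ⇔ φ) ⇒ ¬ψ) ⇔ (χ ⇔ φ)) = ¬1 = 0
ψ ⇒ φ = 1/2 ⇒ 1/2 = 1
¬(ψ ⇒ φ) = ¬1 = 0
¬χ = ¬3/4 = 0
¬(ψ ⇒ φ) ⇒ ¬χ = 0 ⇒ 0 = 1
φ ⇒ χ = 1/2 ⇒ 3/4 = 1
¬(φ ⇒ χ) = ¬1 = 0
¬¬(φ ⇒ χ) = ¬0 = 1
(¬(ψ ⇒ φ) ⇒ ¬χ) ⇔ ¬¬(φ ⇒ χ) = 1 ⇔ 1 = 1
φ ⇒ φ = 1/2 ⇒ 1/2 = 1
ψ ⇔ φ = 1/2 ⇔ 1/2 = 1
¬(ψ ⇔ φ) = ¬1 = 0
(φ ⇒ φ) ⇒ ¬(ψ ⇔ φ) = 1 ⇒ 0 = 0
((¬(ψ ⇒ φ) ⇒ ¬χ) ⇔ ¬¬(φ ⇒ χ)) ⇒ ((φ ⇒ φ) ⇒ ¬(ψ ⇔ φ)) = 1 ⇒ 0 = 0
¬¬(((χ ⇔ φ) ⇒ ¬ψ) ⇔ (χ ⇔ φ)) ⇔ (((¬(ψ ⇒ φ) ⇒ ¬χ) ⇔ ¬¬(φ ⇒ χ)) ⇒ ((φ ⇒ φ) ⇒ ¬(ψ ⇔ φ))) = 0 ⇔ 0 = 1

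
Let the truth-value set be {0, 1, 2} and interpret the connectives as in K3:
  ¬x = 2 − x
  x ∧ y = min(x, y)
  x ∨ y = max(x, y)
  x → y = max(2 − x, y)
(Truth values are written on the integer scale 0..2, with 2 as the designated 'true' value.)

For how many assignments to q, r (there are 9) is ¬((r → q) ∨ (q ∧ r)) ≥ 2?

q = 0, r = 0 ↦ 0  <
q = 0, r = 1 ↦ 1  <
q = 0, r = 2 ↦ 2  ≥
q = 1, r = 0 ↦ 0  <
q = 1, r = 1 ↦ 1  <
q = 1, r = 2 ↦ 1  <
q = 2, r = 0 ↦ 0  <
q = 2, r = 1 ↦ 0  <
q = 2, r = 2 ↦ 0  <
So 1 of the 9 assignments meets the threshold.

1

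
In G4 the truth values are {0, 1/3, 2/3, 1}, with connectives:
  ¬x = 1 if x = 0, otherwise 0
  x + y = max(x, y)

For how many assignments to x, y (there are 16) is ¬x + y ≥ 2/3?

10

x = 0, y = 0 ↦ 1  ≥
x = 0, y = 1/3 ↦ 1  ≥
x = 0, y = 2/3 ↦ 1  ≥
x = 0, y = 1 ↦ 1  ≥
x = 1/3, y = 0 ↦ 0  <
x = 1/3, y = 1/3 ↦ 1/3  <
x = 1/3, y = 2/3 ↦ 2/3  ≥
x = 1/3, y = 1 ↦ 1  ≥
x = 2/3, y = 0 ↦ 0  <
x = 2/3, y = 1/3 ↦ 1/3  <
x = 2/3, y = 2/3 ↦ 2/3  ≥
x = 2/3, y = 1 ↦ 1  ≥
x = 1, y = 0 ↦ 0  <
x = 1, y = 1/3 ↦ 1/3  <
x = 1, y = 2/3 ↦ 2/3  ≥
x = 1, y = 1 ↦ 1  ≥
So 10 of the 16 assignments meet the threshold.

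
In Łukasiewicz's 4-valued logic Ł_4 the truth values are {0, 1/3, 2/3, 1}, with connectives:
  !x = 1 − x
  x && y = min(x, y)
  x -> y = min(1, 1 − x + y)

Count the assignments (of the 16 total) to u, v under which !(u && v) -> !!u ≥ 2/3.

11

u = 0, v = 0 ↦ 0  <
u = 0, v = 1/3 ↦ 0  <
u = 0, v = 2/3 ↦ 0  <
u = 0, v = 1 ↦ 0  <
u = 1/3, v = 0 ↦ 1/3  <
u = 1/3, v = 1/3 ↦ 2/3  ≥
u = 1/3, v = 2/3 ↦ 2/3  ≥
u = 1/3, v = 1 ↦ 2/3  ≥
u = 2/3, v = 0 ↦ 2/3  ≥
u = 2/3, v = 1/3 ↦ 1  ≥
u = 2/3, v = 2/3 ↦ 1  ≥
u = 2/3, v = 1 ↦ 1  ≥
u = 1, v = 0 ↦ 1  ≥
u = 1, v = 1/3 ↦ 1  ≥
u = 1, v = 2/3 ↦ 1  ≥
u = 1, v = 1 ↦ 1  ≥
So 11 of the 16 assignments meet the threshold.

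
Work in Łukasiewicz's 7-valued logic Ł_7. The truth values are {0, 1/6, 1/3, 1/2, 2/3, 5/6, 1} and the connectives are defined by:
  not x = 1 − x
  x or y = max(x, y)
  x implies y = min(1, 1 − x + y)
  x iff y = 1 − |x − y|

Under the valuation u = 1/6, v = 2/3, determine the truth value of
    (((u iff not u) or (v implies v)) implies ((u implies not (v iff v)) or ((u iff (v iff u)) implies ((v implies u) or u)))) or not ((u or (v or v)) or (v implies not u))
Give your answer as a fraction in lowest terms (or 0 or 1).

not u = not 1/6 = 5/6
u iff not u = 1/6 iff 5/6 = 1/3
v implies v = 2/3 implies 2/3 = 1
(u iff not u) or (v implies v) = 1/3 or 1 = 1
v iff v = 2/3 iff 2/3 = 1
not (v iff v) = not 1 = 0
u implies not (v iff v) = 1/6 implies 0 = 5/6
v iff u = 2/3 iff 1/6 = 1/2
u iff (v iff u) = 1/6 iff 1/2 = 2/3
v implies u = 2/3 implies 1/6 = 1/2
(v implies u) or u = 1/2 or 1/6 = 1/2
(u iff (v iff u)) implies ((v implies u) or u) = 2/3 implies 1/2 = 5/6
(u implies not (v iff v)) or ((u iff (v iff u)) implies ((v implies u) or u)) = 5/6 or 5/6 = 5/6
((u iff not u) or (v implies v)) implies ((u implies not (v iff v)) or ((u iff (v iff u)) implies ((v implies u) or u))) = 1 implies 5/6 = 5/6
v or v = 2/3 or 2/3 = 2/3
u or (v or v) = 1/6 or 2/3 = 2/3
not u = not 1/6 = 5/6
v implies not u = 2/3 implies 5/6 = 1
(u or (v or v)) or (v implies not u) = 2/3 or 1 = 1
not ((u or (v or v)) or (v implies not u)) = not 1 = 0
(((u iff not u) or (v implies v)) implies ((u implies not (v iff v)) or ((u iff (v iff u)) implies ((v implies u) or u)))) or not ((u or (v or v)) or (v implies not u)) = 5/6 or 0 = 5/6

5/6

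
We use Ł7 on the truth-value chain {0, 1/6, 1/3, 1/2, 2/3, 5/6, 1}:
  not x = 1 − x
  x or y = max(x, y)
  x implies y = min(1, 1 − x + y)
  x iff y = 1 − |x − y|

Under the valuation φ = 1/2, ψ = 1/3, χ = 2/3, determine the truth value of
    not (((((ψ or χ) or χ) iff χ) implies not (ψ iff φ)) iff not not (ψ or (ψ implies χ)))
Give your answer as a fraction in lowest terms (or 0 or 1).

ψ or χ = 1/3 or 2/3 = 2/3
(ψ or χ) or χ = 2/3 or 2/3 = 2/3
((ψ or χ) or χ) iff χ = 2/3 iff 2/3 = 1
ψ iff φ = 1/3 iff 1/2 = 5/6
not (ψ iff φ) = not 5/6 = 1/6
(((ψ or χ) or χ) iff χ) implies not (ψ iff φ) = 1 implies 1/6 = 1/6
ψ implies χ = 1/3 implies 2/3 = 1
ψ or (ψ implies χ) = 1/3 or 1 = 1
not (ψ or (ψ implies χ)) = not 1 = 0
not not (ψ or (ψ implies χ)) = not 0 = 1
((((ψ or χ) or χ) iff χ) implies not (ψ iff φ)) iff not not (ψ or (ψ implies χ)) = 1/6 iff 1 = 1/6
not (((((ψ or χ) or χ) iff χ) implies not (ψ iff φ)) iff not not (ψ or (ψ implies χ))) = not 1/6 = 5/6

5/6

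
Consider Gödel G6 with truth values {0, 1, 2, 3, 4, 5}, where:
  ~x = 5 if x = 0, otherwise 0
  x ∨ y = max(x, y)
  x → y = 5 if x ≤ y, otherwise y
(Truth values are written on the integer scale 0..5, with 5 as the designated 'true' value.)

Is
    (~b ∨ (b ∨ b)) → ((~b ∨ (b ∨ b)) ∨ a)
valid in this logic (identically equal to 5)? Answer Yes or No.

Yes

At a = 5, b = 3, for instance:
~b = ~3 = 0
b ∨ b = 3 ∨ 3 = 3
~b ∨ (b ∨ b) = 0 ∨ 3 = 3
(~b ∨ (b ∨ b)) ∨ a = 3 ∨ 5 = 5
(~b ∨ (b ∨ b)) → ((~b ∨ (b ∨ b)) ∨ a) = 3 → 5 = 5
and checking the remaining 35 assignments likewise gives ≥ 5 in every case.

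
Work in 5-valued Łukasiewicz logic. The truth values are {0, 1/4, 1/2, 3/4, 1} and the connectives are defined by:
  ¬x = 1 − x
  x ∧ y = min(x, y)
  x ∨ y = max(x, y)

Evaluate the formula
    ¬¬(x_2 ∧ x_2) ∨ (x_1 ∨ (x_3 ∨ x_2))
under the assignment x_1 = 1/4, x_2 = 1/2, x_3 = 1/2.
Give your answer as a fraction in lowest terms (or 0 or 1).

x_2 ∧ x_2 = 1/2 ∧ 1/2 = 1/2
¬(x_2 ∧ x_2) = ¬1/2 = 1/2
¬¬(x_2 ∧ x_2) = ¬1/2 = 1/2
x_3 ∨ x_2 = 1/2 ∨ 1/2 = 1/2
x_1 ∨ (x_3 ∨ x_2) = 1/4 ∨ 1/2 = 1/2
¬¬(x_2 ∧ x_2) ∨ (x_1 ∨ (x_3 ∨ x_2)) = 1/2 ∨ 1/2 = 1/2

1/2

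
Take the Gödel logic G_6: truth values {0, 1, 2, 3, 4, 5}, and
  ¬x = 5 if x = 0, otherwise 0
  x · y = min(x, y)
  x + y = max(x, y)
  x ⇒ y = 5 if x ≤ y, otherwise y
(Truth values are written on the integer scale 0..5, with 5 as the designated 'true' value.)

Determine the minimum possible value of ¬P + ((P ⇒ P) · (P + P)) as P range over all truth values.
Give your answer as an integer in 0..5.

Take P = 1:
¬P = ¬1 = 0
P ⇒ P = 1 ⇒ 1 = 5
P + P = 1 + 1 = 1
(P ⇒ P) · (P + P) = 5 · 1 = 1
¬P + ((P ⇒ P) · (P + P)) = 0 + 1 = 1
No assignment yields a value below 1, so this is the minimum.

1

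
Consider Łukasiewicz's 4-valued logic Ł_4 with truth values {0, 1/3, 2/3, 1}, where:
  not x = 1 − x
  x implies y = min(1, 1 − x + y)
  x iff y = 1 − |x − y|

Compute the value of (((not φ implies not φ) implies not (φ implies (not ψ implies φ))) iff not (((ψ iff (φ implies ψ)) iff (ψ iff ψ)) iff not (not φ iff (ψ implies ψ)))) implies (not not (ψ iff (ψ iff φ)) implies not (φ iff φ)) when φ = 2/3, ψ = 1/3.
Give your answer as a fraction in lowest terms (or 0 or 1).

not φ = not 2/3 = 1/3
not φ = not 2/3 = 1/3
not φ implies not φ = 1/3 implies 1/3 = 1
not ψ = not 1/3 = 2/3
not ψ implies φ = 2/3 implies 2/3 = 1
φ implies (not ψ implies φ) = 2/3 implies 1 = 1
not (φ implies (not ψ implies φ)) = not 1 = 0
(not φ implies not φ) implies not (φ implies (not ψ implies φ)) = 1 implies 0 = 0
φ implies ψ = 2/3 implies 1/3 = 2/3
ψ iff (φ implies ψ) = 1/3 iff 2/3 = 2/3
ψ iff ψ = 1/3 iff 1/3 = 1
(ψ iff (φ implies ψ)) iff (ψ iff ψ) = 2/3 iff 1 = 2/3
not φ = not 2/3 = 1/3
ψ implies ψ = 1/3 implies 1/3 = 1
not φ iff (ψ implies ψ) = 1/3 iff 1 = 1/3
not (not φ iff (ψ implies ψ)) = not 1/3 = 2/3
((ψ iff (φ implies ψ)) iff (ψ iff ψ)) iff not (not φ iff (ψ implies ψ)) = 2/3 iff 2/3 = 1
not (((ψ iff (φ implies ψ)) iff (ψ iff ψ)) iff not (not φ iff (ψ implies ψ))) = not 1 = 0
((not φ implies not φ) implies not (φ implies (not ψ implies φ))) iff not (((ψ iff (φ implies ψ)) iff (ψ iff ψ)) iff not (not φ iff (ψ implies ψ))) = 0 iff 0 = 1
ψ iff φ = 1/3 iff 2/3 = 2/3
ψ iff (ψ iff φ) = 1/3 iff 2/3 = 2/3
not (ψ iff (ψ iff φ)) = not 2/3 = 1/3
not not (ψ iff (ψ iff φ)) = not 1/3 = 2/3
φ iff φ = 2/3 iff 2/3 = 1
not (φ iff φ) = not 1 = 0
not not (ψ iff (ψ iff φ)) implies not (φ iff φ) = 2/3 implies 0 = 1/3
(((not φ implies not φ) implies not (φ implies (not ψ implies φ))) iff not (((ψ iff (φ implies ψ)) iff (ψ iff ψ)) iff not (not φ iff (ψ implies ψ)))) implies (not not (ψ iff (ψ iff φ)) implies not (φ iff φ)) = 1 implies 1/3 = 1/3

1/3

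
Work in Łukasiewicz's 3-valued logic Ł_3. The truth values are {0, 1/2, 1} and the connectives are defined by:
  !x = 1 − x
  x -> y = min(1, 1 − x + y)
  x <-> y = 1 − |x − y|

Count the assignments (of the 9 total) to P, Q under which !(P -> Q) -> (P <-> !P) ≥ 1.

P = 0, Q = 0 ↦ 1  ≥
P = 0, Q = 1/2 ↦ 1  ≥
P = 0, Q = 1 ↦ 1  ≥
P = 1/2, Q = 0 ↦ 1  ≥
P = 1/2, Q = 1/2 ↦ 1  ≥
P = 1/2, Q = 1 ↦ 1  ≥
P = 1, Q = 0 ↦ 0  <
P = 1, Q = 1/2 ↦ 1/2  <
P = 1, Q = 1 ↦ 1  ≥
So 7 of the 9 assignments meet the threshold.

7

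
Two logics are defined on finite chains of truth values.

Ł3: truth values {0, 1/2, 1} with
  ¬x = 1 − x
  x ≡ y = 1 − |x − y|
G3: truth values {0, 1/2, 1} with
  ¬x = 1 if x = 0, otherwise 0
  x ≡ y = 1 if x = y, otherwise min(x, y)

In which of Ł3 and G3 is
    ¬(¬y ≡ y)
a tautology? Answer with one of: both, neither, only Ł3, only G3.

only G3

In Ł3: at y = 1/2 the value is 0 — not a tautology.
In G3: every assignment gives 1 — tautology.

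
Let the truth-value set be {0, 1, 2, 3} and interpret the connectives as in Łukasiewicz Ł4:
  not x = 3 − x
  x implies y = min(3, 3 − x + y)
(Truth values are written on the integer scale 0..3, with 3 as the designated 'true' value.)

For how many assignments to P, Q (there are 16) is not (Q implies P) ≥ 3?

1

P = 0, Q = 0 ↦ 0  <
P = 0, Q = 1 ↦ 1  <
P = 0, Q = 2 ↦ 2  <
P = 0, Q = 3 ↦ 3  ≥
P = 1, Q = 0 ↦ 0  <
P = 1, Q = 1 ↦ 0  <
P = 1, Q = 2 ↦ 1  <
P = 1, Q = 3 ↦ 2  <
P = 2, Q = 0 ↦ 0  <
P = 2, Q = 1 ↦ 0  <
P = 2, Q = 2 ↦ 0  <
P = 2, Q = 3 ↦ 1  <
P = 3, Q = 0 ↦ 0  <
P = 3, Q = 1 ↦ 0  <
P = 3, Q = 2 ↦ 0  <
P = 3, Q = 3 ↦ 0  <
So 1 of the 16 assignments meets the threshold.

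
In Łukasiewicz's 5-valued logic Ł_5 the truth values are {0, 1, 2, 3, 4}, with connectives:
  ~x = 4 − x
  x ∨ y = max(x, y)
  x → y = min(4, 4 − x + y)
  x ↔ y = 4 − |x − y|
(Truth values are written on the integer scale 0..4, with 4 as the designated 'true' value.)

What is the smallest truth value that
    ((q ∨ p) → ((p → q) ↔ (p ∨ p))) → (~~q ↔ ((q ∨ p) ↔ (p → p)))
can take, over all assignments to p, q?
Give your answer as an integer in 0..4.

2

Take p = 2, q = 0:
q ∨ p = 0 ∨ 2 = 2
p → q = 2 → 0 = 2
p ∨ p = 2 ∨ 2 = 2
(p → q) ↔ (p ∨ p) = 2 ↔ 2 = 4
(q ∨ p) → ((p → q) ↔ (p ∨ p)) = 2 → 4 = 4
~q = ~0 = 4
~~q = ~4 = 0
q ∨ p = 0 ∨ 2 = 2
p → p = 2 → 2 = 4
(q ∨ p) ↔ (p → p) = 2 ↔ 4 = 2
~~q ↔ ((q ∨ p) ↔ (p → p)) = 0 ↔ 2 = 2
((q ∨ p) → ((p → q) ↔ (p ∨ p))) → (~~q ↔ ((q ∨ p) ↔ (p → p))) = 4 → 2 = 2
No assignment yields a value below 2, so this is the minimum.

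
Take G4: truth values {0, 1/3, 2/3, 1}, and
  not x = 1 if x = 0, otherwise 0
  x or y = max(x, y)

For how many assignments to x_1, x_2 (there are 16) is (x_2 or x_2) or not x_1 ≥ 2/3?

10

x_1 = 0, x_2 = 0 ↦ 1  ≥
x_1 = 0, x_2 = 1/3 ↦ 1  ≥
x_1 = 0, x_2 = 2/3 ↦ 1  ≥
x_1 = 0, x_2 = 1 ↦ 1  ≥
x_1 = 1/3, x_2 = 0 ↦ 0  <
x_1 = 1/3, x_2 = 1/3 ↦ 1/3  <
x_1 = 1/3, x_2 = 2/3 ↦ 2/3  ≥
x_1 = 1/3, x_2 = 1 ↦ 1  ≥
x_1 = 2/3, x_2 = 0 ↦ 0  <
x_1 = 2/3, x_2 = 1/3 ↦ 1/3  <
x_1 = 2/3, x_2 = 2/3 ↦ 2/3  ≥
x_1 = 2/3, x_2 = 1 ↦ 1  ≥
x_1 = 1, x_2 = 0 ↦ 0  <
x_1 = 1, x_2 = 1/3 ↦ 1/3  <
x_1 = 1, x_2 = 2/3 ↦ 2/3  ≥
x_1 = 1, x_2 = 1 ↦ 1  ≥
So 10 of the 16 assignments meet the threshold.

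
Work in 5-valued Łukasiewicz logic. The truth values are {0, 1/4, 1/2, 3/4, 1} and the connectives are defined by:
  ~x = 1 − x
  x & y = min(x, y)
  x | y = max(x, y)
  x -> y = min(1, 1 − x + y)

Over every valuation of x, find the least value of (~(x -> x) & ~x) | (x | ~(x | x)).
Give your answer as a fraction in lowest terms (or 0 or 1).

1/2

Take x = 1/2:
x -> x = 1/2 -> 1/2 = 1
~(x -> x) = ~1 = 0
~x = ~1/2 = 1/2
~(x -> x) & ~x = 0 & 1/2 = 0
x | x = 1/2 | 1/2 = 1/2
~(x | x) = ~1/2 = 1/2
x | ~(x | x) = 1/2 | 1/2 = 1/2
(~(x -> x) & ~x) | (x | ~(x | x)) = 0 | 1/2 = 1/2
No assignment yields a value below 1/2, so this is the minimum.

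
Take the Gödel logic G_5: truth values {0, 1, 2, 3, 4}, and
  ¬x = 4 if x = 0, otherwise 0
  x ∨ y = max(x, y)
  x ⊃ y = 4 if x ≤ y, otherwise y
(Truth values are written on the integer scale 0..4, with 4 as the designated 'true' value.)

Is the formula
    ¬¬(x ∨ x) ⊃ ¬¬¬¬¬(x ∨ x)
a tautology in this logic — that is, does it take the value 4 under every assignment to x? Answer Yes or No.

Counterexample: take x = 1.
x ∨ x = 1 ∨ 1 = 1
¬(x ∨ x) = ¬1 = 0
¬¬(x ∨ x) = ¬0 = 4
x ∨ x = 1 ∨ 1 = 1
¬(x ∨ x) = ¬1 = 0
¬¬(x ∨ x) = ¬0 = 4
¬¬¬(x ∨ x) = ¬4 = 0
¬¬¬¬(x ∨ x) = ¬0 = 4
¬¬¬¬¬(x ∨ x) = ¬4 = 0
¬¬(x ∨ x) ⊃ ¬¬¬¬¬(x ∨ x) = 4 ⊃ 0 = 0
This gives 0 ≠ 4.

No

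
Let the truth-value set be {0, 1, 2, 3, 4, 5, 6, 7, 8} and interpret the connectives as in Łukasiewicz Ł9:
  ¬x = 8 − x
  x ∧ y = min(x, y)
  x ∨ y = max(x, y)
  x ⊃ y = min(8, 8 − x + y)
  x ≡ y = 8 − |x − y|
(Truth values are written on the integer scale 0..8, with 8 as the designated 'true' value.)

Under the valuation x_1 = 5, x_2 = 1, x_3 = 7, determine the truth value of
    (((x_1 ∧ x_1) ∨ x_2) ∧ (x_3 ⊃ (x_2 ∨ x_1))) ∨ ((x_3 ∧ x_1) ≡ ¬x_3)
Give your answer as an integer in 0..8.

x_1 ∧ x_1 = 5 ∧ 5 = 5
(x_1 ∧ x_1) ∨ x_2 = 5 ∨ 1 = 5
x_2 ∨ x_1 = 1 ∨ 5 = 5
x_3 ⊃ (x_2 ∨ x_1) = 7 ⊃ 5 = 6
((x_1 ∧ x_1) ∨ x_2) ∧ (x_3 ⊃ (x_2 ∨ x_1)) = 5 ∧ 6 = 5
x_3 ∧ x_1 = 7 ∧ 5 = 5
¬x_3 = ¬7 = 1
(x_3 ∧ x_1) ≡ ¬x_3 = 5 ≡ 1 = 4
(((x_1 ∧ x_1) ∨ x_2) ∧ (x_3 ⊃ (x_2 ∨ x_1))) ∨ ((x_3 ∧ x_1) ≡ ¬x_3) = 5 ∨ 4 = 5

5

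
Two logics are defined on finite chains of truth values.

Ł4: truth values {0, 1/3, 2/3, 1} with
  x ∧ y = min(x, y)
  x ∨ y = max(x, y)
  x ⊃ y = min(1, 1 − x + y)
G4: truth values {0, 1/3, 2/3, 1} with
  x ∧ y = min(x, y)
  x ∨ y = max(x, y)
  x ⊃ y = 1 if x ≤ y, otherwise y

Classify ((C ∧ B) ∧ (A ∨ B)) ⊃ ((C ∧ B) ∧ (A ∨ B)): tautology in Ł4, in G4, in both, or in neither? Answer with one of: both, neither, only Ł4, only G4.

In Ł4: every assignment gives 1 — tautology.
In G4: every assignment gives 1 — tautology.

both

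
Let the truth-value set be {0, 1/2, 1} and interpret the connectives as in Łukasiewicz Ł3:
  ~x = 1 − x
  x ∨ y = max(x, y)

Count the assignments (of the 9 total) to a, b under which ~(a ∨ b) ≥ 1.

1

a = 0, b = 0 ↦ 1  ≥
a = 0, b = 1/2 ↦ 1/2  <
a = 0, b = 1 ↦ 0  <
a = 1/2, b = 0 ↦ 1/2  <
a = 1/2, b = 1/2 ↦ 1/2  <
a = 1/2, b = 1 ↦ 0  <
a = 1, b = 0 ↦ 0  <
a = 1, b = 1/2 ↦ 0  <
a = 1, b = 1 ↦ 0  <
So 1 of the 9 assignments meets the threshold.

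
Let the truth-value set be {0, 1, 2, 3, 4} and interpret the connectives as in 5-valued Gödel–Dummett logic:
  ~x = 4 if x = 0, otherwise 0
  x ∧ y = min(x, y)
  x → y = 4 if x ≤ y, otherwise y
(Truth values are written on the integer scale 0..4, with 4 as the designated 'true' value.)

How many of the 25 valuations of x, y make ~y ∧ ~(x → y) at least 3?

value 4: 4 assignments (counts)
value 0: 21 assignments
So 4 of the 25 assignments meet the threshold.

4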